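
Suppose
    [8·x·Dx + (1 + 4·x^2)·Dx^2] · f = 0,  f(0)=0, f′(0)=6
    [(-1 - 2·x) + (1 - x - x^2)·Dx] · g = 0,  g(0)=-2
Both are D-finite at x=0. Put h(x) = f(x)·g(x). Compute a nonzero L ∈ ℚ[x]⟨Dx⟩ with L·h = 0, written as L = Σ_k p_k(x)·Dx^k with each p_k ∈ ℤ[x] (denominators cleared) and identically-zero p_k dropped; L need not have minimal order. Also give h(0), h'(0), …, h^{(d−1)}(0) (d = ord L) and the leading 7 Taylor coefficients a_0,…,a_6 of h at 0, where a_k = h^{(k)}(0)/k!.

f: a_k = 0, 6, 0, -8, 0, 96/5, 0, …
g: a_k = -2, -2, -4, -6, -10, -16, -26, …
h₀=f·g: eliminate ⇒ L₀, order ≤ 2·1.
L = (2 + 8·x + 24·x^2) + (2 - 4·x + 16·x^2 + 24·x^3)·Dx + (-1 + x - 3·x^2 + 4·x^3 + 4·x^4)·Dx^2  (order 2).
h: a_k = 0, -12, -12, -8, -20, -332/5, -432/5, …
ICs: h(0) = 0, h′(0) = -12.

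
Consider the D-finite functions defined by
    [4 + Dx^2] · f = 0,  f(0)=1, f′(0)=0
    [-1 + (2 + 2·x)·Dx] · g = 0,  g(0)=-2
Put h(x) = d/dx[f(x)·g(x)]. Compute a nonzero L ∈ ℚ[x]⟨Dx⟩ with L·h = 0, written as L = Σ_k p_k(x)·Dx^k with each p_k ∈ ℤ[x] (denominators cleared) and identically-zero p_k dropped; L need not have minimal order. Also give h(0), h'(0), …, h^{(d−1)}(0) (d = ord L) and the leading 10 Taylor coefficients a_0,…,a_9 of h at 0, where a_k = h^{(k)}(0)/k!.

f: a_k = 1, 0, -2, 0, 2/3, 0, -4/45, 0, 2/315, 0, …
g: a_k = -2, -1, 1/4, -1/8, 5/64, -7/128, 21/512, -33/1024, 429/16384, -715/32768, …
f·g: L₀ = L_f ⊗_s L_g, ord ≤ 2·1.
h₀' ⇒ L via d/dx closure of L₀.
L = (413 + 1344·x + 1696·x^2 + 1024·x^3 + 256·x^4) + (-52 - 180·x - 192·x^2 - 64·x^3)·Dx + (76 + 280·x + 396·x^2 + 256·x^3 + 64·x^4)·Dx^2  (order 2).
h: a_k = -1, 17/2, 45/8, -337/48, -905/384, 5281/3840, 26677/46080, -199649/645120, 112887/1146880, -20939279/185794560, …
ICs: h(0) = -1, h′(0) = 17/2.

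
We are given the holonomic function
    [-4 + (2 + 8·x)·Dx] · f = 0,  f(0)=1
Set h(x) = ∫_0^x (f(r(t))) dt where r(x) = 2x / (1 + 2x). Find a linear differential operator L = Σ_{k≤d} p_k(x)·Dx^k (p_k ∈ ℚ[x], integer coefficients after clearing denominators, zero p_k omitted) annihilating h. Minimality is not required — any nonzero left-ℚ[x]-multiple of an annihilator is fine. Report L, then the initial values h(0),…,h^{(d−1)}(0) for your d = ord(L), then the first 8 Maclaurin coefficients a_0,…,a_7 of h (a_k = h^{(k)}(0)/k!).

L = -4·Dx + (1 + 12·x + 20·x^2)·Dx^2  (order 2).
h: a_k = 0, 1, 2, -16/3, 20, -96, 544, -24064/7, …
ICs: h(0) = 0, h′(0) = 1.

f: a_k = 1, 2, -2, 4, -10, 28, -84, 264, …
f∘r: x↦r, Dx↦Dx/r' in L_f ⇒ L₀.
Integrate: L := L₀·Dx.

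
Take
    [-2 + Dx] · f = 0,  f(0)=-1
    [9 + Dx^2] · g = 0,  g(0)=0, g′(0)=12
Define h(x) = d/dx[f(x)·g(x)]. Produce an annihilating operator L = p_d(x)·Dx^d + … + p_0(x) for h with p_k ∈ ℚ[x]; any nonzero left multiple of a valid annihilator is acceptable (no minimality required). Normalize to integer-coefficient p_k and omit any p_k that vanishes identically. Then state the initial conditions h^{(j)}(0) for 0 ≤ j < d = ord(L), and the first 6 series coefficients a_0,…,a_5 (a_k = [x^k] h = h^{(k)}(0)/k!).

L = 13 - 4·Dx + Dx^2  (order 2).
h: a_k = -12, -48, -18, 80, 199/2, 138/5, …
ICs: h(0) = -12, h′(0) = -48.

f: a_k = -1, -2, -2, -4/3, -2/3, -4/15, …
g: a_k = 0, 12, 0, -18, 0, 81/10, …
L₀ := L_f ⊗_s L_g (sym. prod.), ord ≤ 2.
Differentiate: ansatz ord ≤ ord L₀ ⇒ L.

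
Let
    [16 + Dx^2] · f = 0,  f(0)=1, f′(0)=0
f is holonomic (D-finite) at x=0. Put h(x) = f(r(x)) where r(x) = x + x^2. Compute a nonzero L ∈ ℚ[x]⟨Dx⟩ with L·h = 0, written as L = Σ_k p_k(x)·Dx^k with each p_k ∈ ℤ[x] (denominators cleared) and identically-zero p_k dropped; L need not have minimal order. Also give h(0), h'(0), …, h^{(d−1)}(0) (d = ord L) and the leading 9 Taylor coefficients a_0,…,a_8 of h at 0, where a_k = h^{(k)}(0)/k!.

f: a_k = 1, 0, -8, 0, 32/3, 0, -256/45, 0, 512/315, …
L₀ from L_f via x↦r, Dx↦r'^{-1}Dx.
L = (16 + 96·x + 192·x^2 + 128·x^3) - 2·Dx + (1 + 2·x)·Dx^2  (order 2).
h: a_k = 1, 0, -8, -16, 8/3, 128/3, 2624/45, 128/15, -23008/315, …
ICs: h(0) = 1, h′(0) = 0.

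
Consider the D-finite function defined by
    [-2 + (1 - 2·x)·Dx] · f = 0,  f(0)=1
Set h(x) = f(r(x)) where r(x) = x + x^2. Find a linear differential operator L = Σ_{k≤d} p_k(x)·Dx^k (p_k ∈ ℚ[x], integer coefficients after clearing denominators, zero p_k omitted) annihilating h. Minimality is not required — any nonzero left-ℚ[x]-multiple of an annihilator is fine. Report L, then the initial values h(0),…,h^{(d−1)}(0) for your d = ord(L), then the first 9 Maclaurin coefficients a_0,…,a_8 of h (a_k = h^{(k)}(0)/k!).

f: a_k = 1, 2, 4, 8, 16, 32, 64, 128, 256, …
L₀ from L_f via x↦r, Dx↦r'^{-1}Dx.
L = (2 + 4·x) + (-1 + 2·x + 2·x^2)·Dx  (order 1).
h: a_k = 1, 2, 6, 16, 44, 120, 328, 896, 2448, …
ICs: h(0) = 1.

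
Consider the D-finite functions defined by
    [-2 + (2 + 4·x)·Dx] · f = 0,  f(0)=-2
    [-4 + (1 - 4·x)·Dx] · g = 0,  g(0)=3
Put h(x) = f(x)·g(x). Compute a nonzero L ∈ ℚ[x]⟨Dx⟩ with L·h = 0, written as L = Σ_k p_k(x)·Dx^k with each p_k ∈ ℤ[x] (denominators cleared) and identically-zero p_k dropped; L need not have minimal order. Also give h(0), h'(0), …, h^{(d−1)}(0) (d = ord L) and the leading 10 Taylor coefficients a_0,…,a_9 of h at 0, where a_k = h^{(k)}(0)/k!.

L = (5 + 4·x) + (-1 + 2·x + 8·x^2)·Dx  (order 1).
h: a_k = -6, -30, -117, -471, -7521/4, -30105/4, -240777/8, -963207/8, -30821337/64, -123287493/64, …
ICs: h(0) = -6.

f: a_k = -2, -2, 1, -1, 5/4, -7/4, 21/8, -33/8, 429/64, -715/64, …
g: a_k = 3, 12, 48, 192, 768, 3072, 12288, 49152, 196608, 786432, …
h₀=f·g: eliminate ⇒ L₀, order ≤ 1·1.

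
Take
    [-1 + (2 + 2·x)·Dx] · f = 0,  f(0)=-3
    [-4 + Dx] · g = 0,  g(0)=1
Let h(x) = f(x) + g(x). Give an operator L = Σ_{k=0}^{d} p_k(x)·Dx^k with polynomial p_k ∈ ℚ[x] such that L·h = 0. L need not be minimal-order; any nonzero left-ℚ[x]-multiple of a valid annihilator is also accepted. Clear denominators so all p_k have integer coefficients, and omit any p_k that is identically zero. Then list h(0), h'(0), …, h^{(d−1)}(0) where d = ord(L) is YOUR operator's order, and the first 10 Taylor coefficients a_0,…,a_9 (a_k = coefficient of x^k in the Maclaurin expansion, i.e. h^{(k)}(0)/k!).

f: a_k = -3, -3/2, 3/8, -3/16, 15/128, -21/256, 63/1024, -99/2048, 1287/32768, -2145/65536, …
g: a_k = 1, 4, 8, 32/3, 32/3, 128/15, 256/45, 1024/315, 512/315, 2048/2835, …
f+g: L₀ = lclm(L_f,L_g), ord ≤ 1+1.
L = (36 + 32·x) + (-65 - 128·x - 64·x^2)·Dx + (14 + 30·x + 16·x^2)·Dx^2  (order 2).
h: a_k = -2, 5/2, 67/8, 503/48, 4141/384, 32453/3840, 264979/46080, 2065967/645120, 17182621/10321920, 128136653/185794560, …
ICs: h(0) = -2, h′(0) = 5/2.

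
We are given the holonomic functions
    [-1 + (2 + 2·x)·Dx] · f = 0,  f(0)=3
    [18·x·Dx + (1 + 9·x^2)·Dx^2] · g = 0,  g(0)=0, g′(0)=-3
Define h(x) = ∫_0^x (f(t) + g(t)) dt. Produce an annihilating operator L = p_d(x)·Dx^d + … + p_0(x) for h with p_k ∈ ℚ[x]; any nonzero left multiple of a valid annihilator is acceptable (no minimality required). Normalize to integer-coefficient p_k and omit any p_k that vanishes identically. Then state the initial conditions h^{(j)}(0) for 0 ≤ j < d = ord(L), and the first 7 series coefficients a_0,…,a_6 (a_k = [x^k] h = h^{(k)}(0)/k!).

f: a_k = 3, 3/2, -3/8, 3/16, -15/128, 21/256, -63/1024, …
g: a_k = 0, -3, 0, 9, 0, -243/5, 0, …
h₀=f+g: left-lcm gives L₀, ord ≤ 3.
∫: right-multiply L₀ by Dx.
L = (-36 - 90·x + 972·x^2 + 486·x^3)·Dx^2 + (-75 - 144·x + 1818·x^2 + 3888·x^3 + 1701·x^4)·Dx^3 + (-2 + 70·x + 108·x^2 + 684·x^3 + 1134·x^4 + 486·x^5)·Dx^4  (order 4).
h: a_k = 0, 3, -3/4, -1/8, 147/64, -3/128, -20701/2560, …
ICs: h(0) = 0, h′(0) = 3, h′′(0) = -3/2, h′′′(0) = -3/4.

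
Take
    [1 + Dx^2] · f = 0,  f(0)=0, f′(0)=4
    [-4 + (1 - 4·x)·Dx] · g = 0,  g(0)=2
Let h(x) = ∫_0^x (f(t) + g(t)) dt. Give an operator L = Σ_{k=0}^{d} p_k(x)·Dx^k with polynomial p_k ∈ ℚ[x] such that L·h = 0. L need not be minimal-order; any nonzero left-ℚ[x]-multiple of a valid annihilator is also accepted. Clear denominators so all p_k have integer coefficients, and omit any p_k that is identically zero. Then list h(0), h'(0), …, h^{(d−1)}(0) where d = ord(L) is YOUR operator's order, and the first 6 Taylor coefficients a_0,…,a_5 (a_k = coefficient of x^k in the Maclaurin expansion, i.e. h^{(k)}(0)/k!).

f: a_k = 0, 4, 0, -2/3, 0, 1/30, …
g: a_k = 2, 8, 32, 128, 512, 2048, …
Weyl lclm of L_f,L_g ⇒ L₀ (ord ≤ 3).
Integrate: L := L₀·Dx.
L = (-388 + 32·x - 64·x^2)·Dx + (33 - 140·x + 48·x^2 - 64·x^3)·Dx^2 + (-388 + 32·x - 64·x^2)·Dx^3 + (33 - 140·x + 48·x^2 - 64·x^3)·Dx^4  (order 4).
h: a_k = 0, 2, 6, 32/3, 191/6, 512/5, …
ICs: h(0) = 0, h′(0) = 2, h′′(0) = 12, h′′′(0) = 64.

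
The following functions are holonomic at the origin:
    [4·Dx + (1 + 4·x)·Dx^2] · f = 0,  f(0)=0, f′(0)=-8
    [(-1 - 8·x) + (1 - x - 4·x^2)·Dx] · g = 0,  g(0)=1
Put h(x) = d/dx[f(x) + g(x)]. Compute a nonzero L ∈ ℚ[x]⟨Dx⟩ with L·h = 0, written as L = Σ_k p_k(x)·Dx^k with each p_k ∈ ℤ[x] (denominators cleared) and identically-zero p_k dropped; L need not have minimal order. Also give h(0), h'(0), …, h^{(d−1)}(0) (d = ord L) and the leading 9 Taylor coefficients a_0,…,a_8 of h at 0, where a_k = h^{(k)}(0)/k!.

f: a_k = 0, -8, 16, -128/3, 128, -2048/5, 4096/3, -32768/7, 16384, …
g: a_k = 1, 1, 5, 9, 29, 65, 181, 441, 1165, …
f+g: L₀ = lclm(L_f,L_g), ord ≤ 2+1.
Differentiate: ansatz ord ≤ ord L₀ ⇒ L.
L = (-268 - 1616·x - 5504·x^2 - 4608·x^3 - 6144·x^4) + (-11 - 360·x - 3008·x^2 - 7680·x^3 - 9472·x^4 - 10240·x^5)·Dx + (7 + 67·x + 154·x^2 - 136·x^3 - 928·x^4 - 2176·x^5 - 2048·x^6)·Dx^2  (order 2).
h: a_k = -7, 42, -101, 628, -1723, 9278, -29681, 140392, -497927, …
ICs: h(0) = -7, h′(0) = 42.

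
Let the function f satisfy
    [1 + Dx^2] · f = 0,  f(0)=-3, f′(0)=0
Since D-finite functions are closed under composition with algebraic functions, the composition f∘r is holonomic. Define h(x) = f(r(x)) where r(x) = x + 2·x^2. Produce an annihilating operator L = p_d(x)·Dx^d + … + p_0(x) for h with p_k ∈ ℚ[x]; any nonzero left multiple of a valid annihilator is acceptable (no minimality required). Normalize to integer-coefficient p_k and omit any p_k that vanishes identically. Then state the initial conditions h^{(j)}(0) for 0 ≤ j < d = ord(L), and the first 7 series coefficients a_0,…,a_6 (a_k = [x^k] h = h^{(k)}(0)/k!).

f: a_k = -3, 0, 3/2, 0, -1/8, 0, 1/240, …
f∘r: x↦r, Dx↦Dx/r' in L_f ⇒ L₀.
L = (1 + 12·x + 48·x^2 + 64·x^3) - 4·Dx + (1 + 4·x)·Dx^2  (order 2).
h: a_k = -3, 0, 3/2, 6, 47/8, -1, -719/240, …
ICs: h(0) = -3, h′(0) = 0.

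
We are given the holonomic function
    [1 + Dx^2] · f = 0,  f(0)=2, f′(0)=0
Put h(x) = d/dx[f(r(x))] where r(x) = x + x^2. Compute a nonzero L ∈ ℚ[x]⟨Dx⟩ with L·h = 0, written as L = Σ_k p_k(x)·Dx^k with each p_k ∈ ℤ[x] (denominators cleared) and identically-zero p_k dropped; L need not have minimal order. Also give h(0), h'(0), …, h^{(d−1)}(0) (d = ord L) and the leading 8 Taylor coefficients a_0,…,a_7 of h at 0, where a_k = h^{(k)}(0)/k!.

f: a_k = 2, 0, -1, 0, 1/12, 0, -1/360, 0, …
Substitute x→r, Dx→(1/r')Dx; clear ⇒ L₀.
h=h₀': d/dx-closure on L₀ ⇒ L.
L = (13 + 8·x + 24·x^2 + 32·x^3 + 16·x^4) + (-6 - 12·x)·Dx + (1 + 4·x + 4·x^2)·Dx^2  (order 2).
h: a_k = 0, -2, -6, -11/3, 5/3, 179/60, 133/60, 841/2520, …
ICs: h(0) = 0, h′(0) = -2.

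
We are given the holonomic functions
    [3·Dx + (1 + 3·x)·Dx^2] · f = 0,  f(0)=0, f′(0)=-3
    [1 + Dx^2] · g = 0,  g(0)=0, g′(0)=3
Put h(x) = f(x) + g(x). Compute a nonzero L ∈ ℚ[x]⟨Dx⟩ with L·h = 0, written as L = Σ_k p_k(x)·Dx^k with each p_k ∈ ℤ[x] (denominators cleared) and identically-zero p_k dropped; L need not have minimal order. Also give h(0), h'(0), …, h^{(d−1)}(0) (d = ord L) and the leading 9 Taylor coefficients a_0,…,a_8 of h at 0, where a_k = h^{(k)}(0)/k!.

f: a_k = 0, -3, 9/2, -9, 81/4, -243/5, 243/2, -2187/7, 6561/8, …
g: a_k = 0, 3, 0, -1/2, 0, 1/40, 0, -1/1680, 0, …
f+g: L₀ = lclm(L_f,L_g), ord ≤ 2+2.
L = (165 + 18·x + 27·x^2)·Dx + (19 + 63·x + 27·x^2 + 27·x^3)·Dx^2 + (165 + 18·x + 27·x^2)·Dx^3 + (19 + 63·x + 27·x^2 + 27·x^3)·Dx^4  (order 4).
h: a_k = 0, 0, 9/2, -19/2, 81/4, -1943/40, 243/2, -74983/240, 6561/8, …
ICs: h(0) = 0, h′(0) = 0, h′′(0) = 9, h′′′(0) = -57.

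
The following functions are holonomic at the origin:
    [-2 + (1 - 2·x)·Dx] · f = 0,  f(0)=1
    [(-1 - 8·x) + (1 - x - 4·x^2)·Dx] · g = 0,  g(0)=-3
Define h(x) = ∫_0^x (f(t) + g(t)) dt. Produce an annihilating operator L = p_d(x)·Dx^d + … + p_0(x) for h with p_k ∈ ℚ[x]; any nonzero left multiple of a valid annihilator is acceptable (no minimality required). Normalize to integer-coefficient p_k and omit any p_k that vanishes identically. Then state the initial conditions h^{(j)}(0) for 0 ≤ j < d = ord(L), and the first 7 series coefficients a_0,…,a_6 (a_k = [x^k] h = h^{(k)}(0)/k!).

L = (12 - 48·x + 192·x^2 - 128·x^3)·Dx + (-2 - 96·x^2 + 352·x^3 - 256·x^4)·Dx^2 + (-1 + 11·x - 30·x^2 + 80·x^4 - 64·x^5)·Dx^3  (order 3).
h: a_k = 0, -2, -1/2, -11/3, -19/4, -71/5, -163/6, …
ICs: h(0) = 0, h′(0) = -2, h′′(0) = -1.

f: a_k = 1, 2, 4, 8, 16, 32, 64, …
g: a_k = -3, -3, -15, -27, -87, -195, -543, …
L₀ := lclm(L_f,L_g); ord L₀ ≤ 1+1.
h=∫h₀ ⇒ L = L₀·Dx.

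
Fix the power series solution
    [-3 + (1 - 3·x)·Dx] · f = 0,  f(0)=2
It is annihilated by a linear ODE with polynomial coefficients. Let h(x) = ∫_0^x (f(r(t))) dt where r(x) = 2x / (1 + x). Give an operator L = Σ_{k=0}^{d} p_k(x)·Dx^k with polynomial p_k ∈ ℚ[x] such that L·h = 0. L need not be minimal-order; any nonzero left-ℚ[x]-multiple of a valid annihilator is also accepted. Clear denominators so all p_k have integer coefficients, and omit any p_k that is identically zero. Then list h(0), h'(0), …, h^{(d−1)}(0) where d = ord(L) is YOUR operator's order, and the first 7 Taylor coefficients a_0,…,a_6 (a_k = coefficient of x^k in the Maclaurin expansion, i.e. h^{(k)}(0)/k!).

f: a_k = 2, 6, 18, 54, 162, 486, 1458, …
Substitute x→r, Dx→(1/r')Dx; clear ⇒ L₀.
∫: right-multiply L₀ by Dx.
L = 6·Dx + (-1 + 4·x + 5·x^2)·Dx^2  (order 2).
h: a_k = 0, 2, 6, 20, 75, 300, 1250, …
ICs: h(0) = 0, h′(0) = 2.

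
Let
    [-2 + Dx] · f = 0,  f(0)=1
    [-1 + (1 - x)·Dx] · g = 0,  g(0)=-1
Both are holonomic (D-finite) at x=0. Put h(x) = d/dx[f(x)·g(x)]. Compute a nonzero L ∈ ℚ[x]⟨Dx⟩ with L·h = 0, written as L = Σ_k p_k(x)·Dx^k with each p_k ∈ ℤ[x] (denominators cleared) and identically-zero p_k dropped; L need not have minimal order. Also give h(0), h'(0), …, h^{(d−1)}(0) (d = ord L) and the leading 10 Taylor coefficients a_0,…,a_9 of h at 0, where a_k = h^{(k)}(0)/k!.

f: a_k = 1, 2, 2, 4/3, 2/3, 4/15, 4/45, 8/315, 2/315, 4/2835, …
g: a_k = -1, -1, -1, -1, -1, -1, -1, -1, -1, -1, …
h₀=f·g: eliminate ⇒ L₀, order ≤ 1·1.
h=h₀': d/dx-closure on L₀ ⇒ L.
L = (10 - 12·x + 4·x^2) + (-3 + 5·x - 2·x^2)·Dx  (order 1).
h: a_k = -3, -10, -19, -28, -109/3, -662/15, -155/3, -18616/315, -20947/315, -69826/945, …
ICs: h(0) = -3.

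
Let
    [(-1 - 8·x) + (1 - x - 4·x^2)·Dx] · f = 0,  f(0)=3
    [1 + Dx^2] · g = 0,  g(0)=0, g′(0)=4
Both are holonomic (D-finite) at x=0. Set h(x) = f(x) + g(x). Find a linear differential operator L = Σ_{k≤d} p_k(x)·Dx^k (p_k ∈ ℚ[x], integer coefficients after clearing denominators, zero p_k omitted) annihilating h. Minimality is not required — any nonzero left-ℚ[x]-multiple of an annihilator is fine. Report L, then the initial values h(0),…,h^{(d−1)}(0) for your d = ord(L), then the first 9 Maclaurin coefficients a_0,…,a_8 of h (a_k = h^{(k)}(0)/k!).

L = (55 + 486·x + 553·x^2 + 1488·x^3 + 80·x^4 + 128·x^5) + (-11 - 11·x - 23·x^2 + 169·x^3 + 348·x^4 + 48·x^5 + 64·x^6)·Dx + (55 + 486·x + 553·x^2 + 1488·x^3 + 80·x^4 + 128·x^5)·Dx^2 + (-11 - 11·x - 23·x^2 + 169·x^3 + 348·x^4 + 48·x^5 + 64·x^6)·Dx^3  (order 3).
h: a_k = 3, 7, 15, 79/3, 87, 5851/30, 543, 1666979/1260, 3495, …
ICs: h(0) = 3, h′(0) = 7, h′′(0) = 30.

f: a_k = 3, 3, 15, 27, 87, 195, 543, 1323, 3495, …
g: a_k = 0, 4, 0, -2/3, 0, 1/30, 0, -1/1260, 0, …
Sum ⇒ L₀ = lclm(L_f,L_g) in ℚ(x)⟨Dx⟩.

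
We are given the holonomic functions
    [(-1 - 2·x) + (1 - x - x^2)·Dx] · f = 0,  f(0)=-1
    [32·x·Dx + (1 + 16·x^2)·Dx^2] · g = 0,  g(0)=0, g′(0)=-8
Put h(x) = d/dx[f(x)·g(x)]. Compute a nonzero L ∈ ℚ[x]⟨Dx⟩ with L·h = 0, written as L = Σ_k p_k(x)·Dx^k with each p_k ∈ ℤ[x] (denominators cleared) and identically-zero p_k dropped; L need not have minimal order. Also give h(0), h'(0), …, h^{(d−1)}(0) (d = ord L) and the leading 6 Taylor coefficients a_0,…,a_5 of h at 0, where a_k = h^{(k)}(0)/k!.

L = (-58 + 3360·x^2 + 6144·x^3 + 9216·x^4) + (19 + 70·x - 528·x^2 + 352·x^3 + 6144·x^4 + 6144·x^5)·Dx + (-1 - 15·x - 47·x^2 - 176·x^3 - 448·x^4 + 1024·x^5 + 768·x^6)·Dx^2  (order 2).
h: a_k = 8, 16, -80, -224/3, 5464/3, 10368/5, …
ICs: h(0) = 8, h′(0) = 16.

f: a_k = -1, -1, -2, -3, -5, -8, …
g: a_k = 0, -8, 0, 128/3, 0, -2048/5, …
L₀ := L_f ⊗_s L_g (sym. prod.), ord ≤ 2.
h=h₀': d/dx-closure on L₀ ⇒ L.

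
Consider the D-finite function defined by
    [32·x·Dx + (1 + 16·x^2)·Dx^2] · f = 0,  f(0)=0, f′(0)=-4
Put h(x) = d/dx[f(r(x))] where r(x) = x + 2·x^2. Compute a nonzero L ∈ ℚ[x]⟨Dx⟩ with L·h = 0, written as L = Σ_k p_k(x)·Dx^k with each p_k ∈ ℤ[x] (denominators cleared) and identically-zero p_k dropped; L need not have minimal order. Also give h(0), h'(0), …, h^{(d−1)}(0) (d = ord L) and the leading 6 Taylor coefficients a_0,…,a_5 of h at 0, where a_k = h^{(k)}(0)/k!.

L = (-4 + 32·x + 256·x^2 + 768·x^3 + 768·x^4) + (1 + 4·x + 16·x^2 + 128·x^3 + 320·x^4 + 256·x^5)·Dx  (order 1).
h: a_k = -4, -16, 64, 512, 256, -11264, …
ICs: h(0) = -4.

f: a_k = 0, -4, 0, 64/3, 0, -1024/5, …
Substitute x→r, Dx→(1/r')Dx; clear ⇒ L₀.
h₀' ⇒ L via d/dx closure of L₀.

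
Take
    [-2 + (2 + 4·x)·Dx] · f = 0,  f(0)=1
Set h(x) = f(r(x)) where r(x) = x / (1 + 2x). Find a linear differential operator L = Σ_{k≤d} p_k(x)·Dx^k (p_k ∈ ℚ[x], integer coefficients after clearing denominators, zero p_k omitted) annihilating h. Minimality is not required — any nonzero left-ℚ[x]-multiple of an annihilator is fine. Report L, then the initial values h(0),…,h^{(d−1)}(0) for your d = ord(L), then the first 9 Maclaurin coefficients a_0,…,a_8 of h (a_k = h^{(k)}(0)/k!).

L = -1 + (1 + 6·x + 8·x^2)·Dx  (order 1).
h: a_k = 1, 1, -5/2, 13/2, -141/8, 399/8, -2353/16, 7205/16, -182461/128, …
ICs: h(0) = 1.

f: a_k = 1, 1, -1/2, 1/2, -5/8, 7/8, -21/16, 33/16, -429/128, …
Substitute x→r, Dx→(1/r')Dx; clear ⇒ L₀.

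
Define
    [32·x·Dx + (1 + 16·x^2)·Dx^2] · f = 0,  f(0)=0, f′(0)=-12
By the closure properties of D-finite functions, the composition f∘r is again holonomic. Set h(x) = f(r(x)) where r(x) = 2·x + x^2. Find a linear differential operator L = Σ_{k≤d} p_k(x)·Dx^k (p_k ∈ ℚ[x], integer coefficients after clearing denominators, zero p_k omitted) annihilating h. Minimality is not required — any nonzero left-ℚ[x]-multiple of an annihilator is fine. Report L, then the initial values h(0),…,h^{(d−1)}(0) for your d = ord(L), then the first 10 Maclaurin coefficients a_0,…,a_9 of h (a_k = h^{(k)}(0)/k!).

f: a_k = 0, -12, 0, 64, 0, -3072/5, 0, 49152/7, 0, -262144/3, …
Substitute x→r, Dx→(1/r')Dx; clear ⇒ L₀.
L = (-1 + 128·x + 256·x^2 + 192·x^3 + 48·x^4)·Dx + (1 + x + 64·x^2 + 128·x^3 + 80·x^4 + 16·x^5)·Dx^2  (order 2).
h: a_k = 0, -24, -12, 512, 768, -96384/5, -49088, 5947392/7, 3121152, -120080384/3, …
ICs: h(0) = 0, h′(0) = -24.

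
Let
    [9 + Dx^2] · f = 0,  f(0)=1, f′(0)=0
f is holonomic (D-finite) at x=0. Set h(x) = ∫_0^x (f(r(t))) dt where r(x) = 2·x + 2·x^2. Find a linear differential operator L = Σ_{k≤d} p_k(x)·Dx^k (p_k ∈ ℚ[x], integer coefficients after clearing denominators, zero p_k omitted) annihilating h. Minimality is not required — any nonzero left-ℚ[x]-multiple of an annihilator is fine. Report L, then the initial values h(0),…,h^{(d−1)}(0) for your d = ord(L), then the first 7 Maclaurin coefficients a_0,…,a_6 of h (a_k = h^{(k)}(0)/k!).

f: a_k = 1, 0, -9/2, 0, 27/8, 0, -81/80, …
L₀ from L_f via x↦r, Dx↦r'^{-1}Dx.
h=∫h₀ ⇒ L = L₀·Dx.
L = (36 + 216·x + 432·x^2 + 288·x^3)·Dx - 2·Dx^2 + (1 + 2·x)·Dx^3  (order 3).
h: a_k = 0, 1, 0, -6, -9, 36/5, 36, …
ICs: h(0) = 0, h′(0) = 1, h′′(0) = 0.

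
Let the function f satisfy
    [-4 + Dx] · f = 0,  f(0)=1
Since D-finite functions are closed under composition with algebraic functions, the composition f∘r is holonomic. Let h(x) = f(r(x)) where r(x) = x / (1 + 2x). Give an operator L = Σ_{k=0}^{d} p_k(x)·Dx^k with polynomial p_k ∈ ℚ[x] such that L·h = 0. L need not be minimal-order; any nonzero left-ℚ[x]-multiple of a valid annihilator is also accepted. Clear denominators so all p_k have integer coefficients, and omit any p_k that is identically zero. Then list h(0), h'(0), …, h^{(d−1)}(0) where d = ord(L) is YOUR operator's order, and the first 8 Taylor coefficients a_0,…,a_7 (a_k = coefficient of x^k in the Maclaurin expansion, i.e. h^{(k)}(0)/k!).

L = -4 + (1 + 4·x + 4·x^2)·Dx  (order 1).
h: a_k = 1, 4, 0, -16/3, 32/3, -64/5, 256/45, 1280/63, …
ICs: h(0) = 1.

f: a_k = 1, 4, 8, 32/3, 32/3, 128/15, 256/45, 1024/315, …
Change of var in L_f (x↦r) gives L₀.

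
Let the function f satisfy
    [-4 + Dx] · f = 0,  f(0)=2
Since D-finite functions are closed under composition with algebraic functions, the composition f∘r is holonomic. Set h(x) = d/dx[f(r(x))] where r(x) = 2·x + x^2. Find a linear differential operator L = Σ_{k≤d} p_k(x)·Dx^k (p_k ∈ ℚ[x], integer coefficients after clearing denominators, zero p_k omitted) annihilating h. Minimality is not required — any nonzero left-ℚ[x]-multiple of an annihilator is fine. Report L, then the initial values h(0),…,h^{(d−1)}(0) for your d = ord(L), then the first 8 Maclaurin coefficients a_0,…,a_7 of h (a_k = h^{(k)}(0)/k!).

L = (9 + 16·x + 8·x^2) + (-1 - x)·Dx  (order 1).
h: a_k = 16, 144, 704, 7360/3, 6784, 236416/15, 1434112/45, 6030848/105, …
ICs: h(0) = 16.

f: a_k = 2, 8, 16, 64/3, 64/3, 256/15, 512/45, 2048/315, …
Change of var in L_f (x↦r) gives L₀.
h=h₀': d/dx-closure on L₀ ⇒ L.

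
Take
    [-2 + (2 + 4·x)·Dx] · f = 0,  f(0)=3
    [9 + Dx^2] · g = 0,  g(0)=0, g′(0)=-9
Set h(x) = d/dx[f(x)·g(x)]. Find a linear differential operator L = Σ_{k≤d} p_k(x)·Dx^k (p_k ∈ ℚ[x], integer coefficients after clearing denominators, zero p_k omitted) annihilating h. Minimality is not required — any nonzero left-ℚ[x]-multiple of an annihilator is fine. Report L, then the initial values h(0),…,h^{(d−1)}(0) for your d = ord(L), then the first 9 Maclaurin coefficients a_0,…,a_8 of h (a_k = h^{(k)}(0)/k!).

L = (14 + 84·x + 192·x^2 + 216·x^3 + 108·x^4) + (-1 - 8·x - 18·x^2 - 12·x^3)·Dx + (1 + 7·x + 19·x^2 + 24·x^3 + 12·x^4)·Dx^2  (order 2).
h: a_k = -27, -54, 162, 108, -108, -648/5, 162, -7128/35, 2916/7, …
ICs: h(0) = -27, h′(0) = -54.

f: a_k = 3, 3, -3/2, 3/2, -15/8, 21/8, -63/16, 99/16, -1287/128, …
g: a_k = 0, -9, 0, 27/2, 0, -243/40, 0, 729/560, 0, …
Product ⇒ symmetric product L₀, ord ≤ 2.
h₀' ⇒ L via d/dx closure of L₀.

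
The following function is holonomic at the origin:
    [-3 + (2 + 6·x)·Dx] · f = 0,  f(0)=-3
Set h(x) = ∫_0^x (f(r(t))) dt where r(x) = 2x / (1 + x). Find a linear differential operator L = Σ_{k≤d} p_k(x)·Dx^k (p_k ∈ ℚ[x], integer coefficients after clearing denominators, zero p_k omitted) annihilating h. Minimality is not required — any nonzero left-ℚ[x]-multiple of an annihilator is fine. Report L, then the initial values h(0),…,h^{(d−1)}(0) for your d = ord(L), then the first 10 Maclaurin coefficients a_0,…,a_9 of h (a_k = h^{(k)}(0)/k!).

L = -3·Dx + (1 + 8·x + 7·x^2)·Dx^2  (order 2).
h: a_k = 0, -3, -9/2, 15/2, -153/8, 2583/40, -4137/16, 18423/16, -704925/128, 3549407/128, …
ICs: h(0) = 0, h′(0) = -3.

f: a_k = -3, -9/2, 27/8, -81/16, 1215/128, -5103/256, 45927/1024, -216513/2048, 8444007/32768, -42220035/65536, …
L₀ from L_f via x↦r, Dx↦r'^{-1}Dx.
h=∫₀ˣh₀: take L = L₀·Dx.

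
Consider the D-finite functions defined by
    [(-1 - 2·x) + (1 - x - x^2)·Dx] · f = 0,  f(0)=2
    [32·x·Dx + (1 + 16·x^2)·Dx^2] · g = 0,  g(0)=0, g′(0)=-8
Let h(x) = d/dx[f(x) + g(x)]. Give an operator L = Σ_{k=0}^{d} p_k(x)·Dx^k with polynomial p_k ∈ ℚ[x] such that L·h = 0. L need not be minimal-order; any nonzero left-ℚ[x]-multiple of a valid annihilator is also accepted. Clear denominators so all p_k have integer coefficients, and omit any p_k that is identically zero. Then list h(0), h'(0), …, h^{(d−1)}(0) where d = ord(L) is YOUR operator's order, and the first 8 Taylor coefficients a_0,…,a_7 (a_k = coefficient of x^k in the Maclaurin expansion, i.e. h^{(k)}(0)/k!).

f: a_k = 2, 2, 4, 6, 10, 16, 26, 42, …
g: a_k = 0, -8, 0, 128/3, 0, -2048/5, 0, 32768/7, …
h₀=f+g: left-lcm gives L₀, ord ≤ 3.
h₀' ⇒ L via d/dx closure of L₀.
L = (-64 + 256·x + 3904·x^2 + 6912·x^3 + 9696·x^4 + 1536·x^6) + (25 + 24·x - 542·x^2 + 780·x^3 + 6800·x^4 + 6560·x^5 + 768·x^6 + 1536·x^7)·Dx + (-2 - 17·x - 62·x^2 - 202·x^3 - 445·x^4 + 1136·x^5 + 576·x^6 + 256·x^7 + 256·x^8)·Dx^2  (order 2).
h: a_k = -6, 8, 146, 40, -1968, 156, 33062, 544, …
ICs: h(0) = -6, h′(0) = 8.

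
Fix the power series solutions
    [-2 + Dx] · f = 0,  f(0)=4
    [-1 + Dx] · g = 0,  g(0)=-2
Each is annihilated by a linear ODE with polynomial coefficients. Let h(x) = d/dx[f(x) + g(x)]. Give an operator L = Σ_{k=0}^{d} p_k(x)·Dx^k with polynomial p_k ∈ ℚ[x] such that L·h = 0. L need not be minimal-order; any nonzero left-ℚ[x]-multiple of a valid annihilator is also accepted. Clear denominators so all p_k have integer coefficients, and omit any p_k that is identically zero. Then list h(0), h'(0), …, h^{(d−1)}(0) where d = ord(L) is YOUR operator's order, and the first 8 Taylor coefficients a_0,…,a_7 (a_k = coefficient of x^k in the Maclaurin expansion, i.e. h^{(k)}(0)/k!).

f: a_k = 4, 8, 8, 16/3, 8/3, 16/15, 16/45, 32/315, …
g: a_k = -2, -2, -1, -1/3, -1/12, -1/60, -1/360, -1/2520, …
Sum ⇒ L₀ = lclm(L_f,L_g) in ℚ(x)⟨Dx⟩.
h=h₀': d/dx-closure on L₀ ⇒ L.
L = 2 - 3·Dx + Dx^2  (order 2).
h: a_k = 6, 14, 15, 31/3, 21/4, 127/60, 17/24, 73/360, …
ICs: h(0) = 6, h′(0) = 14.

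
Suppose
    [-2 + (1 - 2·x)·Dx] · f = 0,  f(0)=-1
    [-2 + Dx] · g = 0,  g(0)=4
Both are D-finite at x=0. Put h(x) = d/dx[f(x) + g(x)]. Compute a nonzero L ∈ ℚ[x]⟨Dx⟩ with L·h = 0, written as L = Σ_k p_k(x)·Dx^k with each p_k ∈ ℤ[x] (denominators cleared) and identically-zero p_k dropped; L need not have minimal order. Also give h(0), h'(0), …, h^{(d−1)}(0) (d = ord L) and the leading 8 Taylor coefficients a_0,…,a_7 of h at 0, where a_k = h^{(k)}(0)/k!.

L = (16 + 16·x) + (-10 - 8·x + 8·x^2)·Dx + (1 - 4·x^2)·Dx^2  (order 2).
h: a_k = 6, 8, -8, -160/3, -464/3, -5728/15, -40288/45, -645056/315, …
ICs: h(0) = 6, h′(0) = 8.

f: a_k = -1, -2, -4, -8, -16, -32, -64, -128, …
g: a_k = 4, 8, 8, 16/3, 8/3, 16/15, 16/45, 32/315, …
h₀=f+g: left-lcm gives L₀, ord ≤ 2.
h₀' ⇒ L via d/dx closure of L₀.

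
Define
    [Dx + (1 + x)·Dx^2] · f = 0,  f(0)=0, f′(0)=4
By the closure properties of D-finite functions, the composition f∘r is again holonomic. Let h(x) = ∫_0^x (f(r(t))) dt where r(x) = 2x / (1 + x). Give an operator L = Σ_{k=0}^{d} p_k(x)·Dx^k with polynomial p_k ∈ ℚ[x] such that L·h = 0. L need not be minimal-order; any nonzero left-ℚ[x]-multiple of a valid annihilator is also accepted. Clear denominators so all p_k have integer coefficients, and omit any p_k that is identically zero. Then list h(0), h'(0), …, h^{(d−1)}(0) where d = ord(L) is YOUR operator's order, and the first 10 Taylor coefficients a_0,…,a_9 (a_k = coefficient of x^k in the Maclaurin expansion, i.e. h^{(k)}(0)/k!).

L = (4 + 6·x)·Dx^2 + (1 + 4·x + 3·x^2)·Dx^3  (order 3).
h: a_k = 0, 0, 4, -16/3, 26/3, -16, 484/15, -208/3, 1093/7, -3280/9, …
ICs: h(0) = 0, h′(0) = 0, h′′(0) = 8.

f: a_k = 0, 4, -2, 4/3, -1, 4/5, -2/3, 4/7, -1/2, 4/9, …
L₀ from L_f via x↦r, Dx↦r'^{-1}Dx.
∫: right-multiply L₀ by Dx.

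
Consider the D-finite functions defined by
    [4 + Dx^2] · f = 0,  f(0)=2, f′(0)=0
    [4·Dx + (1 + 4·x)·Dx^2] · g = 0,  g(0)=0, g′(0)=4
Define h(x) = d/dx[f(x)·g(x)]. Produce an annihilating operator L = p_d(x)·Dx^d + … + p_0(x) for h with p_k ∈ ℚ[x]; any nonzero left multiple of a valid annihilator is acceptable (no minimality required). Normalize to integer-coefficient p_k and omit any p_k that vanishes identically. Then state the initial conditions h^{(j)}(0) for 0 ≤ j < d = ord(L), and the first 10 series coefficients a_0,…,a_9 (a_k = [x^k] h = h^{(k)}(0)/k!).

L = (-832 - 992·x - 5568·x^2 - 12288·x^3 - 2048·x^4 + 24576·x^5 + 16384·x^6) + (-264 - 1568·x - 2560·x^2 + 10240·x^4 + 8192·x^5)·Dx + (-220 - 368·x - 1760·x^2 - 3072·x^3 + 2048·x^4 + 12288·x^5 + 8192·x^6)·Dx^2 + (-66 - 392·x - 640·x^2 + 2560·x^4 + 2048·x^5)·Dx^3 + (-3 - 30·x - 92·x^2 + 640·x^4 + 1536·x^5 + 1024·x^6)·Dx^4  (order 4).
h: a_k = 8, -32, 80, -384, 1648, -6720, 408416/15, -4945408/45, 46457392/105, -112043072/63, …
ICs: h(0) = 8, h′(0) = -32, h′′(0) = 160, h′′′(0) = -2304.

f: a_k = 2, 0, -4, 0, 4/3, 0, -8/45, 0, 4/315, 0, …
g: a_k = 0, 4, -8, 64/3, -64, 1024/5, -2048/3, 16384/7, -8192, 262144/9, …
Sym-product of L_f,L_g gives L₀ (≤ ord 4).
h=h₀': d/dx-closure on L₀ ⇒ L.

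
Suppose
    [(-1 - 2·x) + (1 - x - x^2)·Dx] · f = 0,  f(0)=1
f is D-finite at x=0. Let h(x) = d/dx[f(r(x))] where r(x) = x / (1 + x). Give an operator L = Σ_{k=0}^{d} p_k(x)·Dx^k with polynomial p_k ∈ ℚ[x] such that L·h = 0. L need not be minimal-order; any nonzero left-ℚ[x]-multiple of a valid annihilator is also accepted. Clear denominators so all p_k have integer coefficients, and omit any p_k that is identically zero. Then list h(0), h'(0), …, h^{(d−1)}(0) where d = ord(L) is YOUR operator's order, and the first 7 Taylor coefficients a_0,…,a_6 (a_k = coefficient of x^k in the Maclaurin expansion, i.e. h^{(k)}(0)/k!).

L = (2 + 6·x + 12·x^2 + 6·x^3) + (-1 - 5·x - 6·x^2 + x^3 + 3·x^4)·Dx  (order 1).
h: a_k = 1, 2, 0, 4, -5, 12, -21, …
ICs: h(0) = 1.

f: a_k = 1, 1, 2, 3, 5, 8, 13, …
L₀ from L_f via x↦r, Dx↦r'^{-1}Dx.
h=h₀': d/dx-closure on L₀ ⇒ L.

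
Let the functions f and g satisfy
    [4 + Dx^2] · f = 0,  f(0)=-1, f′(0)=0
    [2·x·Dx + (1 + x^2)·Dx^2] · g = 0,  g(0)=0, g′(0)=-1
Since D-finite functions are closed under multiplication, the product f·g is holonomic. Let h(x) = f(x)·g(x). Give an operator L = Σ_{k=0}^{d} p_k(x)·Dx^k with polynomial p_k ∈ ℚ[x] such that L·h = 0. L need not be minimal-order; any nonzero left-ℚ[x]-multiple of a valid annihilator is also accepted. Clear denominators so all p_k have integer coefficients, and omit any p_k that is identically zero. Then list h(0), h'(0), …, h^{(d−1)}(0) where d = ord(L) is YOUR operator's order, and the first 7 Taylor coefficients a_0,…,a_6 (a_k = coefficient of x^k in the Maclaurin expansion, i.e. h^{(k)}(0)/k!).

L = (160 + 464·x^2 + 464·x^4 + 256·x^6 + 64·x^8) + (96·x + 224·x^3 + 192·x^5 + 64·x^7)·Dx + (60 + 188·x^2 + 216·x^4 + 128·x^6 + 32·x^8)·Dx^2 + (24·x + 56·x^3 + 48·x^5 + 16·x^7)·Dx^3 + (5 + 18·x^2 + 25·x^4 + 16·x^6 + 4·x^8)·Dx^4  (order 4).
h: a_k = 0, 1, 0, -7/3, 0, 23/15, 0, …
ICs: h(0) = 0, h′(0) = 1, h′′(0) = 0, h′′′(0) = -14.

f: a_k = -1, 0, 2, 0, -2/3, 0, 4/45, …
g: a_k = 0, -1, 0, 1/3, 0, -1/5, 0, …
Sym-product of L_f,L_g gives L₀ (≤ ord 4).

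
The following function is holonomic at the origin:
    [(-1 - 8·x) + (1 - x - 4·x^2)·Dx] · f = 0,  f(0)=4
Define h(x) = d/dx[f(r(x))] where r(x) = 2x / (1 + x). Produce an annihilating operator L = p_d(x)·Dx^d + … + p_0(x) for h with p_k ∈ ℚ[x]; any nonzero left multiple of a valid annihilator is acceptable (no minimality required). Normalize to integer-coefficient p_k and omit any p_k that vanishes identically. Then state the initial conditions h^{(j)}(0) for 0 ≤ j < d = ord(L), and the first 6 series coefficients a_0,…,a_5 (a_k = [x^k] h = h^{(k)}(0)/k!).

f: a_k = 4, 4, 20, 36, 116, 260, …
Substitute x→r, Dx→(1/r')Dx; clear ⇒ L₀.
h=h₀': d/dx-closure on L₀ ⇒ L.
L = (18 + 102·x + 918·x^2 + 578·x^3) + (-1 - 18·x + 306·x^3 + 289·x^4)·Dx  (order 1).
h: a_k = 8, 144, 408, 4896, 11560, 124848, …
ICs: h(0) = 8.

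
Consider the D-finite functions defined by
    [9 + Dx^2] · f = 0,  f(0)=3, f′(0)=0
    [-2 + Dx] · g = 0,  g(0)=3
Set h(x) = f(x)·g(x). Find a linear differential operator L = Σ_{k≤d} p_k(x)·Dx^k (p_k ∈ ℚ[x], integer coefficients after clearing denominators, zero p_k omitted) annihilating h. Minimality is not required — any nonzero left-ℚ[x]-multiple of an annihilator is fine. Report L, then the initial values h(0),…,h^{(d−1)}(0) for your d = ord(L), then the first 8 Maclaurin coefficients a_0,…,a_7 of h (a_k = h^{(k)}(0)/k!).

L = 13 - 4·Dx + Dx^2  (order 2).
h: a_k = 9, 18, -45/2, -69, -357/8, 183/20, 407/16, 3277/280, …
ICs: h(0) = 9, h′(0) = 18.

f: a_k = 3, 0, -27/2, 0, 81/8, 0, -243/80, 0, …
g: a_k = 3, 6, 6, 4, 2, 4/5, 4/15, 8/105, …
Product ⇒ symmetric product L₀, ord ≤ 2.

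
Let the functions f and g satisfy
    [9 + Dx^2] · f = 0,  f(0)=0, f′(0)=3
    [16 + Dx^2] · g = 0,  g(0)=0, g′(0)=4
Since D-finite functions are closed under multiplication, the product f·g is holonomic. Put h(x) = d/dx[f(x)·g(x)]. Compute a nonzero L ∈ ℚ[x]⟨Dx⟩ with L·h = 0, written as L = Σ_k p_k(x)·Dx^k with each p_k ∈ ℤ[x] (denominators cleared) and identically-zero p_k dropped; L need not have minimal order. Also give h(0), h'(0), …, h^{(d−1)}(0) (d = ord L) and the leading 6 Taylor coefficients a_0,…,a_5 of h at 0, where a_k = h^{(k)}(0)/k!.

f: a_k = 0, 3, 0, -9/2, 0, 81/40, …
g: a_k = 0, 4, 0, -32/3, 0, 128/15, …
h₀=f·g: eliminate ⇒ L₀, order ≤ 2·2.
h₀' ⇒ L via d/dx closure of L₀.
L = 49 + 50·Dx^2 + Dx^4  (order 4).
h: a_k = 0, 24, 0, -200, 0, 2451/5, …
ICs: h(0) = 0, h′(0) = 24, h′′(0) = 0, h′′′(0) = -1200.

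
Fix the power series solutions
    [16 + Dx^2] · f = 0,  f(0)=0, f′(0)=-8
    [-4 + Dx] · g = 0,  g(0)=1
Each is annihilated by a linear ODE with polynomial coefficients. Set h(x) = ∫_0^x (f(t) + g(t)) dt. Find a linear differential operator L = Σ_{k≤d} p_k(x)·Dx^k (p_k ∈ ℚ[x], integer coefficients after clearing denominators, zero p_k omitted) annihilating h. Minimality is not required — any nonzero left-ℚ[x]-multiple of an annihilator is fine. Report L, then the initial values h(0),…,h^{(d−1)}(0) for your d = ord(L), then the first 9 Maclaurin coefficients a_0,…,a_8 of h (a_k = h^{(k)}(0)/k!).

f: a_k = 0, -8, 0, 64/3, 0, -256/15, 0, 2048/315, 0, …
g: a_k = 1, 4, 8, 32/3, 32/3, 128/15, 256/45, 1024/315, 512/315, …
f+g: L₀ = lclm(L_f,L_g), ord ≤ 2+1.
h=∫₀ˣh₀: take L = L₀·Dx.
L = -64·Dx + 16·Dx^2 - 4·Dx^3 + Dx^4  (order 4).
h: a_k = 0, 1, -2, 8/3, 8, 32/15, -64/45, 256/315, 128/105, …
ICs: h(0) = 0, h′(0) = 1, h′′(0) = -4, h′′′(0) = 16.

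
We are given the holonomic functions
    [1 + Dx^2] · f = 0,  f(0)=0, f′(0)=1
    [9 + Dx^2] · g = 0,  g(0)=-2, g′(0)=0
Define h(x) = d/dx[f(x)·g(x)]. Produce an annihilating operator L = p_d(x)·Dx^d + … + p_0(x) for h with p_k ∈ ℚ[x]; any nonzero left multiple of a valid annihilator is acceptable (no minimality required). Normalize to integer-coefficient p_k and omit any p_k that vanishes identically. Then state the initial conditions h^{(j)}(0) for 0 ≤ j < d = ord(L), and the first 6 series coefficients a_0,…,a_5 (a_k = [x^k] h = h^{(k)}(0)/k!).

f: a_k = 0, 1, 0, -1/6, 0, 1/120, …
g: a_k = -2, 0, 9, 0, -27/4, 0, …
L₀ := L_f ⊗_s L_g (sym. prod.), ord ≤ 4.
Derive L from L₀ (diff closure).
L = 64 + 20·Dx^2 + Dx^4  (order 4).
h: a_k = -2, 0, 28, 0, -124/3, 0, …
ICs: h(0) = -2, h′(0) = 0, h′′(0) = 56, h′′′(0) = 0.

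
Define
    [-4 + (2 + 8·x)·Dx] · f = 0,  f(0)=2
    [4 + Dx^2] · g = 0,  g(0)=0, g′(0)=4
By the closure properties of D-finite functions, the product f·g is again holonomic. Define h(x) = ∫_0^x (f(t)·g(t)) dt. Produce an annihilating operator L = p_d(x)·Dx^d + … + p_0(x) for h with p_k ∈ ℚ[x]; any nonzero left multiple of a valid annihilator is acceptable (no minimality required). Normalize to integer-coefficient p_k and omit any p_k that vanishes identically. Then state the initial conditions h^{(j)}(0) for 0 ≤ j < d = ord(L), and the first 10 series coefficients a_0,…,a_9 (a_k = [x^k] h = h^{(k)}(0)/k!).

L = (16 + 32·x + 64·x^2)·Dx + (-4 - 16·x)·Dx^2 + (1 + 8·x + 16·x^2)·Dx^3  (order 3).
h: a_k = 0, 0, 4, 16/3, -16/3, 64/15, -512/45, 1024/35, -24448/315, 123904/567, …
ICs: h(0) = 0, h′(0) = 0, h′′(0) = 8.

f: a_k = 2, 4, -4, 8, -20, 56, -168, 528, -1716, 5720, …
g: a_k = 0, 4, 0, -8/3, 0, 8/15, 0, -16/315, 0, 8/2835, …
f·g: L₀ = L_f ⊗_s L_g, ord ≤ 1·2.
∫: right-multiply L₀ by Dx.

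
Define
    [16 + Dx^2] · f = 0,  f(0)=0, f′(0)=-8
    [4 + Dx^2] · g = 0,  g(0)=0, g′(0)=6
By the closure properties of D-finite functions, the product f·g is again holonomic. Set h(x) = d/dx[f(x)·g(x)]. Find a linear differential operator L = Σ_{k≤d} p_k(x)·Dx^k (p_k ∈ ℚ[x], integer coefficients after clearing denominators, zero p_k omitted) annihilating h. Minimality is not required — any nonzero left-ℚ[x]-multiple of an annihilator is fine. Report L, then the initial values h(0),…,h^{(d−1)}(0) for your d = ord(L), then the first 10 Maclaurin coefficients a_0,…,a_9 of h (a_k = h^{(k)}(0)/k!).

L = 144 + 40·Dx^2 + Dx^4  (order 4).
h: a_k = 0, -96, 0, 640, 0, -5824/5, 0, 20992/21, 0, -472384/945, …
ICs: h(0) = 0, h′(0) = -96, h′′(0) = 0, h′′′(0) = 3840.

f: a_k = 0, -8, 0, 64/3, 0, -256/15, 0, 2048/315, 0, -4096/2835, …
g: a_k = 0, 6, 0, -4, 0, 4/5, 0, -8/105, 0, 4/945, …
h₀=f·g: eliminate ⇒ L₀, order ≤ 2·2.
h=h₀': d/dx-closure on L₀ ⇒ L.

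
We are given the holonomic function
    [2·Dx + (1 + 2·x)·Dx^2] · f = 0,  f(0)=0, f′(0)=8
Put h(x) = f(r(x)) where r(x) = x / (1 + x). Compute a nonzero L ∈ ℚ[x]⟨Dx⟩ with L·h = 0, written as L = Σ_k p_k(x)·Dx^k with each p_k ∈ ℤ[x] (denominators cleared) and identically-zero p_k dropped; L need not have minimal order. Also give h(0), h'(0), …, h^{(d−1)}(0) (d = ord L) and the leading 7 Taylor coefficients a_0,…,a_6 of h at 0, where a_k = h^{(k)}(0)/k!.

L = (4 + 6·x)·Dx + (1 + 4·x + 3·x^2)·Dx^2  (order 2).
h: a_k = 0, 8, -16, 104/3, -80, 968/5, -1456/3, …
ICs: h(0) = 0, h′(0) = 8.

f: a_k = 0, 8, -8, 32/3, -16, 128/5, -128/3, …
Substitute x→r, Dx→(1/r')Dx; clear ⇒ L₀.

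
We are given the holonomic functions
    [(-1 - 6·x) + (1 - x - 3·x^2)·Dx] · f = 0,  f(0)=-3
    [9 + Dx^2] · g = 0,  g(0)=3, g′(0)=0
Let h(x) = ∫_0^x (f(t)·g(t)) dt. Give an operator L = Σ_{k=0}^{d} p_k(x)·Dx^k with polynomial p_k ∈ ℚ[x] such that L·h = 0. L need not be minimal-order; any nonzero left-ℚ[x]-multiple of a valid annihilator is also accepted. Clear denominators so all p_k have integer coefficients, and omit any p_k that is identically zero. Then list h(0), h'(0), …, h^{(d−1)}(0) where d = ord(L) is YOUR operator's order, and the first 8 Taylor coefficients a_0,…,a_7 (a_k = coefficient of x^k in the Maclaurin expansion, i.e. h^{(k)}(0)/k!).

f: a_k = -3, -3, -12, -21, -57, -120, -291, -651, …
g: a_k = 3, 0, -27/2, 0, 81/8, 0, -243/80, 0, …
h₀=f·g: eliminate ⇒ L₀, order ≤ 1·2.
Integrate: L := L₀·Dx.
L = (-3 + 9·x + 27·x^2)·Dx + (2 + 12·x)·Dx^2 + (-1 + x + 3·x^2)·Dx^3  (order 3).
h: a_k = 0, -9, -9/2, 3/2, -45/8, -63/8, -285/16, -17271/560, …
ICs: h(0) = 0, h′(0) = -9, h′′(0) = -9.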